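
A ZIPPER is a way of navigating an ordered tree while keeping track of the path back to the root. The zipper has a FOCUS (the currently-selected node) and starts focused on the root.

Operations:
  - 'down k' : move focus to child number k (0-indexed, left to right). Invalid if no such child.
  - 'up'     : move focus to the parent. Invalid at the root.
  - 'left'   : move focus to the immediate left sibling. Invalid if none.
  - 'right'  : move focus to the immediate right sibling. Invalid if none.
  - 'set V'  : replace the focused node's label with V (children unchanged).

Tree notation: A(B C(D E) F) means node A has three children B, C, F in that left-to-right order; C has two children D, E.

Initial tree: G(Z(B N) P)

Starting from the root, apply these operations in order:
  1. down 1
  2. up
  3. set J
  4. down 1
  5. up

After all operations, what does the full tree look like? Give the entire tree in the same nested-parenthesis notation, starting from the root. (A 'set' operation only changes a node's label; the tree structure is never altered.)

Answer: J(Z(B N) P)

Derivation:
Step 1 (down 1): focus=P path=1 depth=1 children=[] left=['Z'] right=[] parent=G
Step 2 (up): focus=G path=root depth=0 children=['Z', 'P'] (at root)
Step 3 (set J): focus=J path=root depth=0 children=['Z', 'P'] (at root)
Step 4 (down 1): focus=P path=1 depth=1 children=[] left=['Z'] right=[] parent=J
Step 5 (up): focus=J path=root depth=0 children=['Z', 'P'] (at root)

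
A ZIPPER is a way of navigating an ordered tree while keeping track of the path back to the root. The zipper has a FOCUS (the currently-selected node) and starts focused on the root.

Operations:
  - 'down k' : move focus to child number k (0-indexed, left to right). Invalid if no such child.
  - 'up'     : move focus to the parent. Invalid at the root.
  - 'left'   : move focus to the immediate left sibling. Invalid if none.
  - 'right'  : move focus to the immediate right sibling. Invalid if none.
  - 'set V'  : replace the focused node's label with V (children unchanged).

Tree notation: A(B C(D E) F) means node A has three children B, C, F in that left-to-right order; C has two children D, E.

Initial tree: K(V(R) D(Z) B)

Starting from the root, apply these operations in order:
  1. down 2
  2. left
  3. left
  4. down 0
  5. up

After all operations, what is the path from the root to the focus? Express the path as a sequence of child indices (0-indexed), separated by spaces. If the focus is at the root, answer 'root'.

Step 1 (down 2): focus=B path=2 depth=1 children=[] left=['V', 'D'] right=[] parent=K
Step 2 (left): focus=D path=1 depth=1 children=['Z'] left=['V'] right=['B'] parent=K
Step 3 (left): focus=V path=0 depth=1 children=['R'] left=[] right=['D', 'B'] parent=K
Step 4 (down 0): focus=R path=0/0 depth=2 children=[] left=[] right=[] parent=V
Step 5 (up): focus=V path=0 depth=1 children=['R'] left=[] right=['D', 'B'] parent=K

Answer: 0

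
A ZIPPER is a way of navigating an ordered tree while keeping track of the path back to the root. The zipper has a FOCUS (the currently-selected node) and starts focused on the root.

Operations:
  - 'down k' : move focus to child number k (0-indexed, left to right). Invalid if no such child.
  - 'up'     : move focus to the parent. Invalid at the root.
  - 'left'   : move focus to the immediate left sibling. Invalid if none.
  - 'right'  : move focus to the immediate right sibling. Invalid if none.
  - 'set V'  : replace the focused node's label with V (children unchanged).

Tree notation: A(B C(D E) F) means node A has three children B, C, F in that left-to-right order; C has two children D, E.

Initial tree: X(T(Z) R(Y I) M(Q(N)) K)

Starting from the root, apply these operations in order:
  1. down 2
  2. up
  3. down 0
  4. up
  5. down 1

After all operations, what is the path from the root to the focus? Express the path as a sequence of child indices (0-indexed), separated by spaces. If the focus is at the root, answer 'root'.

Answer: 1

Derivation:
Step 1 (down 2): focus=M path=2 depth=1 children=['Q'] left=['T', 'R'] right=['K'] parent=X
Step 2 (up): focus=X path=root depth=0 children=['T', 'R', 'M', 'K'] (at root)
Step 3 (down 0): focus=T path=0 depth=1 children=['Z'] left=[] right=['R', 'M', 'K'] parent=X
Step 4 (up): focus=X path=root depth=0 children=['T', 'R', 'M', 'K'] (at root)
Step 5 (down 1): focus=R path=1 depth=1 children=['Y', 'I'] left=['T'] right=['M', 'K'] parent=X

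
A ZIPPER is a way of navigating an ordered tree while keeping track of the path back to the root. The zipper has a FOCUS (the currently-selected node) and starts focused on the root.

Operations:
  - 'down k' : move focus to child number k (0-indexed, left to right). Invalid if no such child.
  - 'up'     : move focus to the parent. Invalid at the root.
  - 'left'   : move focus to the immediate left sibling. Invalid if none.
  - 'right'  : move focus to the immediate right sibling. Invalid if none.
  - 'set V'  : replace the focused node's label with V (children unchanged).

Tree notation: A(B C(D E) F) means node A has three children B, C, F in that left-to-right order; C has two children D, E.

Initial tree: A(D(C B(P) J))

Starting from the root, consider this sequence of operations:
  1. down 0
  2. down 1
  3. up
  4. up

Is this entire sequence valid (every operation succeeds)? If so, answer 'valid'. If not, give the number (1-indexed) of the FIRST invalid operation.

Answer: valid

Derivation:
Step 1 (down 0): focus=D path=0 depth=1 children=['C', 'B', 'J'] left=[] right=[] parent=A
Step 2 (down 1): focus=B path=0/1 depth=2 children=['P'] left=['C'] right=['J'] parent=D
Step 3 (up): focus=D path=0 depth=1 children=['C', 'B', 'J'] left=[] right=[] parent=A
Step 4 (up): focus=A path=root depth=0 children=['D'] (at root)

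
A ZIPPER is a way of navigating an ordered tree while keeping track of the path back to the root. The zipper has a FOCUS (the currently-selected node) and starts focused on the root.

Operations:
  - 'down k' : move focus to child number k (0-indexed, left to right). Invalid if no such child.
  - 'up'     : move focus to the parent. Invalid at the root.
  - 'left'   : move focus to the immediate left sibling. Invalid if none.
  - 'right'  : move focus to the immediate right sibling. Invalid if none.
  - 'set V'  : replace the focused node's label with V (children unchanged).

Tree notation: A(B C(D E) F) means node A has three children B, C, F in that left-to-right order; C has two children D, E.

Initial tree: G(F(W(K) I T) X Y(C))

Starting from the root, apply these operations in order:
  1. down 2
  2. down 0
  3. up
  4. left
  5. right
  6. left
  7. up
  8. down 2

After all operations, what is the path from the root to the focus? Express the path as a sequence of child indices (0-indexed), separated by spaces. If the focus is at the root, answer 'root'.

Step 1 (down 2): focus=Y path=2 depth=1 children=['C'] left=['F', 'X'] right=[] parent=G
Step 2 (down 0): focus=C path=2/0 depth=2 children=[] left=[] right=[] parent=Y
Step 3 (up): focus=Y path=2 depth=1 children=['C'] left=['F', 'X'] right=[] parent=G
Step 4 (left): focus=X path=1 depth=1 children=[] left=['F'] right=['Y'] parent=G
Step 5 (right): focus=Y path=2 depth=1 children=['C'] left=['F', 'X'] right=[] parent=G
Step 6 (left): focus=X path=1 depth=1 children=[] left=['F'] right=['Y'] parent=G
Step 7 (up): focus=G path=root depth=0 children=['F', 'X', 'Y'] (at root)
Step 8 (down 2): focus=Y path=2 depth=1 children=['C'] left=['F', 'X'] right=[] parent=G

Answer: 2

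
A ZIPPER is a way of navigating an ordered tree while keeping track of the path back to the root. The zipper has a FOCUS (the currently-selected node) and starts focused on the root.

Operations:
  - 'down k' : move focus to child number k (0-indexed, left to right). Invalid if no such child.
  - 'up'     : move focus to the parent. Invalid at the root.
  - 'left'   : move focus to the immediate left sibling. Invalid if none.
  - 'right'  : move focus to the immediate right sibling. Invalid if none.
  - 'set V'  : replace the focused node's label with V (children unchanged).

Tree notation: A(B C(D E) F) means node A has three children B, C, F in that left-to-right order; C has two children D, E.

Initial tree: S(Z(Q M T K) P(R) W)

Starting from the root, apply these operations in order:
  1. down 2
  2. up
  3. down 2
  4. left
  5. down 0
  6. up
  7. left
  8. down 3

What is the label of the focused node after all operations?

Answer: K

Derivation:
Step 1 (down 2): focus=W path=2 depth=1 children=[] left=['Z', 'P'] right=[] parent=S
Step 2 (up): focus=S path=root depth=0 children=['Z', 'P', 'W'] (at root)
Step 3 (down 2): focus=W path=2 depth=1 children=[] left=['Z', 'P'] right=[] parent=S
Step 4 (left): focus=P path=1 depth=1 children=['R'] left=['Z'] right=['W'] parent=S
Step 5 (down 0): focus=R path=1/0 depth=2 children=[] left=[] right=[] parent=P
Step 6 (up): focus=P path=1 depth=1 children=['R'] left=['Z'] right=['W'] parent=S
Step 7 (left): focus=Z path=0 depth=1 children=['Q', 'M', 'T', 'K'] left=[] right=['P', 'W'] parent=S
Step 8 (down 3): focus=K path=0/3 depth=2 children=[] left=['Q', 'M', 'T'] right=[] parent=Z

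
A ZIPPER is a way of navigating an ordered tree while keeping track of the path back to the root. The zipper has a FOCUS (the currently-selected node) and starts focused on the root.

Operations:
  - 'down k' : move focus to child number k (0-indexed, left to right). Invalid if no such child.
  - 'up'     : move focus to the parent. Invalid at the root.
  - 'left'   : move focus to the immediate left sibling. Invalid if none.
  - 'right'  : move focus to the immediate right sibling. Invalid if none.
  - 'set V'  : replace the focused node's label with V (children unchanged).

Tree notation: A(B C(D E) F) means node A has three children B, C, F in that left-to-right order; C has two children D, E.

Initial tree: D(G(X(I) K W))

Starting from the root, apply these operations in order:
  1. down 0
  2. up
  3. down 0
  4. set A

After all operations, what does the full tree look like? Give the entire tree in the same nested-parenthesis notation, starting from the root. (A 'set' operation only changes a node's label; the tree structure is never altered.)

Answer: D(A(X(I) K W))

Derivation:
Step 1 (down 0): focus=G path=0 depth=1 children=['X', 'K', 'W'] left=[] right=[] parent=D
Step 2 (up): focus=D path=root depth=0 children=['G'] (at root)
Step 3 (down 0): focus=G path=0 depth=1 children=['X', 'K', 'W'] left=[] right=[] parent=D
Step 4 (set A): focus=A path=0 depth=1 children=['X', 'K', 'W'] left=[] right=[] parent=D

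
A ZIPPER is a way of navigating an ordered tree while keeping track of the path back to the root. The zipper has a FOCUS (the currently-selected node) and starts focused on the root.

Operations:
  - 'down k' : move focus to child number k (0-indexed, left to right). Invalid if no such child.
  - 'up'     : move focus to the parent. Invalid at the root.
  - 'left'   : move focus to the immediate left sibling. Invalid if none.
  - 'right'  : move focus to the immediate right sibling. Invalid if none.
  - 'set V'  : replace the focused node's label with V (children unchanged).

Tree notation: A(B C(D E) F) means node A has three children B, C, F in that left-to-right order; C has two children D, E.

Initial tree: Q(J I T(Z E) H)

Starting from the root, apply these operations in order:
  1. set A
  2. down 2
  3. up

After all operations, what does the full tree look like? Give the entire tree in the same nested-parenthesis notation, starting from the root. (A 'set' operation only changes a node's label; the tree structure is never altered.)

Step 1 (set A): focus=A path=root depth=0 children=['J', 'I', 'T', 'H'] (at root)
Step 2 (down 2): focus=T path=2 depth=1 children=['Z', 'E'] left=['J', 'I'] right=['H'] parent=A
Step 3 (up): focus=A path=root depth=0 children=['J', 'I', 'T', 'H'] (at root)

Answer: A(J I T(Z E) H)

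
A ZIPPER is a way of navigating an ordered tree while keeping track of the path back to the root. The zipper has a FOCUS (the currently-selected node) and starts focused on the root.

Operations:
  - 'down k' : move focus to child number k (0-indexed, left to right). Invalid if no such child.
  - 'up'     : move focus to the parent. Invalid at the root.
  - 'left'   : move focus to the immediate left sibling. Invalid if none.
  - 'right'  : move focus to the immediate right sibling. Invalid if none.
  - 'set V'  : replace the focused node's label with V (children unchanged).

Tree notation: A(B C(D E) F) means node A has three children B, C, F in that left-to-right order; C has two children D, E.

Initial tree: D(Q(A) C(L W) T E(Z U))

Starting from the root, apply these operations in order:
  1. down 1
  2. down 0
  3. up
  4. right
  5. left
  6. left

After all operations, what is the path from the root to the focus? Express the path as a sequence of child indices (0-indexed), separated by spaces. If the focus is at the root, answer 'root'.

Answer: 0

Derivation:
Step 1 (down 1): focus=C path=1 depth=1 children=['L', 'W'] left=['Q'] right=['T', 'E'] parent=D
Step 2 (down 0): focus=L path=1/0 depth=2 children=[] left=[] right=['W'] parent=C
Step 3 (up): focus=C path=1 depth=1 children=['L', 'W'] left=['Q'] right=['T', 'E'] parent=D
Step 4 (right): focus=T path=2 depth=1 children=[] left=['Q', 'C'] right=['E'] parent=D
Step 5 (left): focus=C path=1 depth=1 children=['L', 'W'] left=['Q'] right=['T', 'E'] parent=D
Step 6 (left): focus=Q path=0 depth=1 children=['A'] left=[] right=['C', 'T', 'E'] parent=D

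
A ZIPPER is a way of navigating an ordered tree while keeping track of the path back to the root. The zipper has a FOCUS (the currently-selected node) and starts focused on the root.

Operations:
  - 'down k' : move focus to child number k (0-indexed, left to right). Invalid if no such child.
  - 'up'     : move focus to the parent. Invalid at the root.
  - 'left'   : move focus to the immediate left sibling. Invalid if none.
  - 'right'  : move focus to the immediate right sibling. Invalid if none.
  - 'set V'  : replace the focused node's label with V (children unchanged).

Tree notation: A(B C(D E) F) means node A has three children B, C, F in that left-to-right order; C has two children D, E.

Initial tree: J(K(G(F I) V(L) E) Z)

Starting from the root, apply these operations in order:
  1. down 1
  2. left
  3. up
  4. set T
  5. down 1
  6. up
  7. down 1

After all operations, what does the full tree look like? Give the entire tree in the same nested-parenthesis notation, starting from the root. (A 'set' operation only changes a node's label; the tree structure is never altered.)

Answer: T(K(G(F I) V(L) E) Z)

Derivation:
Step 1 (down 1): focus=Z path=1 depth=1 children=[] left=['K'] right=[] parent=J
Step 2 (left): focus=K path=0 depth=1 children=['G', 'V', 'E'] left=[] right=['Z'] parent=J
Step 3 (up): focus=J path=root depth=0 children=['K', 'Z'] (at root)
Step 4 (set T): focus=T path=root depth=0 children=['K', 'Z'] (at root)
Step 5 (down 1): focus=Z path=1 depth=1 children=[] left=['K'] right=[] parent=T
Step 6 (up): focus=T path=root depth=0 children=['K', 'Z'] (at root)
Step 7 (down 1): focus=Z path=1 depth=1 children=[] left=['K'] right=[] parent=T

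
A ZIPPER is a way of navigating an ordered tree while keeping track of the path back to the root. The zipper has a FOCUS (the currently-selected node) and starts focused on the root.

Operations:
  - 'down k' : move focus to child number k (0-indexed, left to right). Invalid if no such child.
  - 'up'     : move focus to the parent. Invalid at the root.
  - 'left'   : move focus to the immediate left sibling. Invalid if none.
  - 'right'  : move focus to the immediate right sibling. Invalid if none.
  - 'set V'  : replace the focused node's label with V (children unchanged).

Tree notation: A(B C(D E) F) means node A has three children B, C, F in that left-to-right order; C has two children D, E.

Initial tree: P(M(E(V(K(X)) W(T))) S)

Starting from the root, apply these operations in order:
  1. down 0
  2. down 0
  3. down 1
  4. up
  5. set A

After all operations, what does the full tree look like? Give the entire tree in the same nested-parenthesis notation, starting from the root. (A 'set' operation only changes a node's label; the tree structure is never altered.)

Step 1 (down 0): focus=M path=0 depth=1 children=['E'] left=[] right=['S'] parent=P
Step 2 (down 0): focus=E path=0/0 depth=2 children=['V', 'W'] left=[] right=[] parent=M
Step 3 (down 1): focus=W path=0/0/1 depth=3 children=['T'] left=['V'] right=[] parent=E
Step 4 (up): focus=E path=0/0 depth=2 children=['V', 'W'] left=[] right=[] parent=M
Step 5 (set A): focus=A path=0/0 depth=2 children=['V', 'W'] left=[] right=[] parent=M

Answer: P(M(A(V(K(X)) W(T))) S)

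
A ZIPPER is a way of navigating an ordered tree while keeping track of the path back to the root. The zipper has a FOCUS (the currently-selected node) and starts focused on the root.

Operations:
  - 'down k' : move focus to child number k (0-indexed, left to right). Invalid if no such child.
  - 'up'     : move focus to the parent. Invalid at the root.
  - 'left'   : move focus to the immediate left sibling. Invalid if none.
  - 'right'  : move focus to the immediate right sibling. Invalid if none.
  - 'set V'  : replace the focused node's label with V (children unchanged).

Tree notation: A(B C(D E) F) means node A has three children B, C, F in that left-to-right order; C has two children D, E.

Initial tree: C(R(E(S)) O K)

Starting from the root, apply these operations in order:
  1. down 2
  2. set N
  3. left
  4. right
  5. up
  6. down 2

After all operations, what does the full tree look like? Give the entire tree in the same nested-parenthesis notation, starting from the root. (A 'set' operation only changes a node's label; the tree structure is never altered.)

Step 1 (down 2): focus=K path=2 depth=1 children=[] left=['R', 'O'] right=[] parent=C
Step 2 (set N): focus=N path=2 depth=1 children=[] left=['R', 'O'] right=[] parent=C
Step 3 (left): focus=O path=1 depth=1 children=[] left=['R'] right=['N'] parent=C
Step 4 (right): focus=N path=2 depth=1 children=[] left=['R', 'O'] right=[] parent=C
Step 5 (up): focus=C path=root depth=0 children=['R', 'O', 'N'] (at root)
Step 6 (down 2): focus=N path=2 depth=1 children=[] left=['R', 'O'] right=[] parent=C

Answer: C(R(E(S)) O N)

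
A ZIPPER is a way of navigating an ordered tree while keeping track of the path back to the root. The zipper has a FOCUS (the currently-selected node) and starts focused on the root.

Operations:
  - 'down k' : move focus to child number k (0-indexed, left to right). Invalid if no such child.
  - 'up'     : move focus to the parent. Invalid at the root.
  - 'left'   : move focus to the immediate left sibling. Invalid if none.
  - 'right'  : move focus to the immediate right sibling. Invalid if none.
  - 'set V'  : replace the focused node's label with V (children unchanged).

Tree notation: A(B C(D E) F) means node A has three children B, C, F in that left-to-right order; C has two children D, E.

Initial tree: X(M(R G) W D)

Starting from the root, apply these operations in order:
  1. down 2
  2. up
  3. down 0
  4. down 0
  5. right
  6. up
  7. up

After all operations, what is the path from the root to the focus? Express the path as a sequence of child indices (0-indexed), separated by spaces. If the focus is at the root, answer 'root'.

Step 1 (down 2): focus=D path=2 depth=1 children=[] left=['M', 'W'] right=[] parent=X
Step 2 (up): focus=X path=root depth=0 children=['M', 'W', 'D'] (at root)
Step 3 (down 0): focus=M path=0 depth=1 children=['R', 'G'] left=[] right=['W', 'D'] parent=X
Step 4 (down 0): focus=R path=0/0 depth=2 children=[] left=[] right=['G'] parent=M
Step 5 (right): focus=G path=0/1 depth=2 children=[] left=['R'] right=[] parent=M
Step 6 (up): focus=M path=0 depth=1 children=['R', 'G'] left=[] right=['W', 'D'] parent=X
Step 7 (up): focus=X path=root depth=0 children=['M', 'W', 'D'] (at root)

Answer: root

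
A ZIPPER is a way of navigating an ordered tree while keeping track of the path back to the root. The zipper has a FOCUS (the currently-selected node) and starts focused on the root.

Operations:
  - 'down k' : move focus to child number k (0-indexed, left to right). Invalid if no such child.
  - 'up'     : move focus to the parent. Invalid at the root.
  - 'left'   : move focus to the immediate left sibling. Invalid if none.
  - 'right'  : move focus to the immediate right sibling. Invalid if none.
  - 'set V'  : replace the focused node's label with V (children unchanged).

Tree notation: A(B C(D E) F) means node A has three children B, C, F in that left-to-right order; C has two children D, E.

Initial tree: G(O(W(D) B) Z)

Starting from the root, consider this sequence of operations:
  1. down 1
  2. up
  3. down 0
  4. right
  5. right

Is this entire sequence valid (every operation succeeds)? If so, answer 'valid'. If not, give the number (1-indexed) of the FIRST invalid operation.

Answer: 5

Derivation:
Step 1 (down 1): focus=Z path=1 depth=1 children=[] left=['O'] right=[] parent=G
Step 2 (up): focus=G path=root depth=0 children=['O', 'Z'] (at root)
Step 3 (down 0): focus=O path=0 depth=1 children=['W', 'B'] left=[] right=['Z'] parent=G
Step 4 (right): focus=Z path=1 depth=1 children=[] left=['O'] right=[] parent=G
Step 5 (right): INVALID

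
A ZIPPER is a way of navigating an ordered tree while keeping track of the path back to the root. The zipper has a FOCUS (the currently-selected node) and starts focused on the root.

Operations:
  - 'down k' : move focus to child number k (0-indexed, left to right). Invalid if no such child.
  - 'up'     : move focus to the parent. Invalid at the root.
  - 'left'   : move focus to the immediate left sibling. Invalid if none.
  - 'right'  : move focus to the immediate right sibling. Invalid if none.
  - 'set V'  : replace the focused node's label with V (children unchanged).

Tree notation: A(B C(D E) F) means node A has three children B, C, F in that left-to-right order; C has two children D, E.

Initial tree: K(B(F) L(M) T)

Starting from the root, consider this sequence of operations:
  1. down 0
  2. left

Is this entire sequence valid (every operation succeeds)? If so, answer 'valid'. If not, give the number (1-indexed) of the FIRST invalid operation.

Answer: 2

Derivation:
Step 1 (down 0): focus=B path=0 depth=1 children=['F'] left=[] right=['L', 'T'] parent=K
Step 2 (left): INVALID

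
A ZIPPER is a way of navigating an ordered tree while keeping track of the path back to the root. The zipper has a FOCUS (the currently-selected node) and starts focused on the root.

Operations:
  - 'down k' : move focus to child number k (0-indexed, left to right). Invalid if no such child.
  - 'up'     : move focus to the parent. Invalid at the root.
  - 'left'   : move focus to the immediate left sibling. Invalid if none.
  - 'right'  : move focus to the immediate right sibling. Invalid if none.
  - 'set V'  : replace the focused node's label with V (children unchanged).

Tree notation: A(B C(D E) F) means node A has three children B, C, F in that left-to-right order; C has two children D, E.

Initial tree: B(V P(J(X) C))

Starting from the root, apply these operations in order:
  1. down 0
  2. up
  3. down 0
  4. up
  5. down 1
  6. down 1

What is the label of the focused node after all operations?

Step 1 (down 0): focus=V path=0 depth=1 children=[] left=[] right=['P'] parent=B
Step 2 (up): focus=B path=root depth=0 children=['V', 'P'] (at root)
Step 3 (down 0): focus=V path=0 depth=1 children=[] left=[] right=['P'] parent=B
Step 4 (up): focus=B path=root depth=0 children=['V', 'P'] (at root)
Step 5 (down 1): focus=P path=1 depth=1 children=['J', 'C'] left=['V'] right=[] parent=B
Step 6 (down 1): focus=C path=1/1 depth=2 children=[] left=['J'] right=[] parent=P

Answer: C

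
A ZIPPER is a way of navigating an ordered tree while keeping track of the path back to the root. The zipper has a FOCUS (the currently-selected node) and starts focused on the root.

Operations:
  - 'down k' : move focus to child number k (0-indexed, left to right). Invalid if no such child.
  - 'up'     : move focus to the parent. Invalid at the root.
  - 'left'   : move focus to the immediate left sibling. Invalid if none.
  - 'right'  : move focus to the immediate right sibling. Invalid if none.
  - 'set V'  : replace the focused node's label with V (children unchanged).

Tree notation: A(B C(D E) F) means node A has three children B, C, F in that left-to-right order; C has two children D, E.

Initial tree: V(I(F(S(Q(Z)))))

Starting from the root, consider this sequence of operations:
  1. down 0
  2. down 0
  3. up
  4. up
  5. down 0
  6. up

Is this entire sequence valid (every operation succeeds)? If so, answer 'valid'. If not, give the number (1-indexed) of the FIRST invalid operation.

Step 1 (down 0): focus=I path=0 depth=1 children=['F'] left=[] right=[] parent=V
Step 2 (down 0): focus=F path=0/0 depth=2 children=['S'] left=[] right=[] parent=I
Step 3 (up): focus=I path=0 depth=1 children=['F'] left=[] right=[] parent=V
Step 4 (up): focus=V path=root depth=0 children=['I'] (at root)
Step 5 (down 0): focus=I path=0 depth=1 children=['F'] left=[] right=[] parent=V
Step 6 (up): focus=V path=root depth=0 children=['I'] (at root)

Answer: valid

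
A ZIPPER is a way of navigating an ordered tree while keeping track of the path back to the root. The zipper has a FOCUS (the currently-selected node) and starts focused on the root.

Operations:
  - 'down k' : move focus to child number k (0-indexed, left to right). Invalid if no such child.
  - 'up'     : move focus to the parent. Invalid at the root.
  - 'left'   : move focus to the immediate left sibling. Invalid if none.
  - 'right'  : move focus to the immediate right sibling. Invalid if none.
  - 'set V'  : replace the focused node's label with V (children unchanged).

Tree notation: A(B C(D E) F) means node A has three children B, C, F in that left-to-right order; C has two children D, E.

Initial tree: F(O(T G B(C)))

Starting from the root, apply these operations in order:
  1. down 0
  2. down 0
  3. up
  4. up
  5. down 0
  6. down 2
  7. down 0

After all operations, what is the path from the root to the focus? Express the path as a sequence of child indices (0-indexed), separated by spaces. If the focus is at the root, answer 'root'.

Step 1 (down 0): focus=O path=0 depth=1 children=['T', 'G', 'B'] left=[] right=[] parent=F
Step 2 (down 0): focus=T path=0/0 depth=2 children=[] left=[] right=['G', 'B'] parent=O
Step 3 (up): focus=O path=0 depth=1 children=['T', 'G', 'B'] left=[] right=[] parent=F
Step 4 (up): focus=F path=root depth=0 children=['O'] (at root)
Step 5 (down 0): focus=O path=0 depth=1 children=['T', 'G', 'B'] left=[] right=[] parent=F
Step 6 (down 2): focus=B path=0/2 depth=2 children=['C'] left=['T', 'G'] right=[] parent=O
Step 7 (down 0): focus=C path=0/2/0 depth=3 children=[] left=[] right=[] parent=B

Answer: 0 2 0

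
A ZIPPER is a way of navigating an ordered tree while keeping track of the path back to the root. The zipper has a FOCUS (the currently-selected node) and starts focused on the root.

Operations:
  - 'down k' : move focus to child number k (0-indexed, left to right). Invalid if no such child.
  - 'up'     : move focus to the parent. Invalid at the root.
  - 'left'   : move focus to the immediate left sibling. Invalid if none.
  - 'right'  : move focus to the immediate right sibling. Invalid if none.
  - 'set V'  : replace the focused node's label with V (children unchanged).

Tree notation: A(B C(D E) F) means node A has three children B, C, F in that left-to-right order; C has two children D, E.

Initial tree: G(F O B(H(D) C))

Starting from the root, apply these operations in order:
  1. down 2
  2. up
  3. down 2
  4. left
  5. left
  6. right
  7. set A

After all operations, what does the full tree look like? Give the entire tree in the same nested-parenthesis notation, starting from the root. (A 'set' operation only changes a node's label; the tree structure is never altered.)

Step 1 (down 2): focus=B path=2 depth=1 children=['H', 'C'] left=['F', 'O'] right=[] parent=G
Step 2 (up): focus=G path=root depth=0 children=['F', 'O', 'B'] (at root)
Step 3 (down 2): focus=B path=2 depth=1 children=['H', 'C'] left=['F', 'O'] right=[] parent=G
Step 4 (left): focus=O path=1 depth=1 children=[] left=['F'] right=['B'] parent=G
Step 5 (left): focus=F path=0 depth=1 children=[] left=[] right=['O', 'B'] parent=G
Step 6 (right): focus=O path=1 depth=1 children=[] left=['F'] right=['B'] parent=G
Step 7 (set A): focus=A path=1 depth=1 children=[] left=['F'] right=['B'] parent=G

Answer: G(F A B(H(D) C))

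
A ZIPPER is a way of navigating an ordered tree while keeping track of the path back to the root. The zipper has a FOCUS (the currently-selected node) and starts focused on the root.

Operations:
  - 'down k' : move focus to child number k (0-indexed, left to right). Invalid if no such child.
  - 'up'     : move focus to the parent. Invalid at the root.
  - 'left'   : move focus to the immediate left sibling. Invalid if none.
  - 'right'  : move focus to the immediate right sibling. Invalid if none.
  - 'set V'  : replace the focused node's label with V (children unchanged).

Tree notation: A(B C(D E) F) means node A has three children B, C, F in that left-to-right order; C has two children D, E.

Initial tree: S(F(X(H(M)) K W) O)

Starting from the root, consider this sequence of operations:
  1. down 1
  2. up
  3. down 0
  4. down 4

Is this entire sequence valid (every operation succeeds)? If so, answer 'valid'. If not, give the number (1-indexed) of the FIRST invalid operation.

Answer: 4

Derivation:
Step 1 (down 1): focus=O path=1 depth=1 children=[] left=['F'] right=[] parent=S
Step 2 (up): focus=S path=root depth=0 children=['F', 'O'] (at root)
Step 3 (down 0): focus=F path=0 depth=1 children=['X', 'K', 'W'] left=[] right=['O'] parent=S
Step 4 (down 4): INVALID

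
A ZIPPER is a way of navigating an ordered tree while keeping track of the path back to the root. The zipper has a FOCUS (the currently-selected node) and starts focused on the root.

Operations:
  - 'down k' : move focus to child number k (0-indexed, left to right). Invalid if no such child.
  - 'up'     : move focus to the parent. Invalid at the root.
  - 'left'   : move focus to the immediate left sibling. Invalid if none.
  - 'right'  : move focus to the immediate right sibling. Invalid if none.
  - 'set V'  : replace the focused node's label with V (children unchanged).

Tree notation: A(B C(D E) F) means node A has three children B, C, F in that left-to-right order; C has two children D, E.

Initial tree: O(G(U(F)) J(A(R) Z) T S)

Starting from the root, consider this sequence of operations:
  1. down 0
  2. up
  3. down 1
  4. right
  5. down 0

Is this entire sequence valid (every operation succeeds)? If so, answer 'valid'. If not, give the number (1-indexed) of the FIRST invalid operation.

Step 1 (down 0): focus=G path=0 depth=1 children=['U'] left=[] right=['J', 'T', 'S'] parent=O
Step 2 (up): focus=O path=root depth=0 children=['G', 'J', 'T', 'S'] (at root)
Step 3 (down 1): focus=J path=1 depth=1 children=['A', 'Z'] left=['G'] right=['T', 'S'] parent=O
Step 4 (right): focus=T path=2 depth=1 children=[] left=['G', 'J'] right=['S'] parent=O
Step 5 (down 0): INVALID

Answer: 5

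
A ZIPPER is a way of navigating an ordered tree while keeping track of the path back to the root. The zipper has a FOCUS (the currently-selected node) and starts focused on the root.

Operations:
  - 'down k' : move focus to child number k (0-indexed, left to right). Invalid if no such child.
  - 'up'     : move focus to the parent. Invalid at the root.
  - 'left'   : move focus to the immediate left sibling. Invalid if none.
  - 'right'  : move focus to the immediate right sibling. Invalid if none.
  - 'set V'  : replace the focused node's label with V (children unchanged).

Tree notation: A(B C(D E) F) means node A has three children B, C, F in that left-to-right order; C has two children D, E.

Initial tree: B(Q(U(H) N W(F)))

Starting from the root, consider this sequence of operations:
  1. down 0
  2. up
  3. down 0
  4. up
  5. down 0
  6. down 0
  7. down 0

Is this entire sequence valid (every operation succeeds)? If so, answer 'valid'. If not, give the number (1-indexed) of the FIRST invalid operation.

Answer: valid

Derivation:
Step 1 (down 0): focus=Q path=0 depth=1 children=['U', 'N', 'W'] left=[] right=[] parent=B
Step 2 (up): focus=B path=root depth=0 children=['Q'] (at root)
Step 3 (down 0): focus=Q path=0 depth=1 children=['U', 'N', 'W'] left=[] right=[] parent=B
Step 4 (up): focus=B path=root depth=0 children=['Q'] (at root)
Step 5 (down 0): focus=Q path=0 depth=1 children=['U', 'N', 'W'] left=[] right=[] parent=B
Step 6 (down 0): focus=U path=0/0 depth=2 children=['H'] left=[] right=['N', 'W'] parent=Q
Step 7 (down 0): focus=H path=0/0/0 depth=3 children=[] left=[] right=[] parent=U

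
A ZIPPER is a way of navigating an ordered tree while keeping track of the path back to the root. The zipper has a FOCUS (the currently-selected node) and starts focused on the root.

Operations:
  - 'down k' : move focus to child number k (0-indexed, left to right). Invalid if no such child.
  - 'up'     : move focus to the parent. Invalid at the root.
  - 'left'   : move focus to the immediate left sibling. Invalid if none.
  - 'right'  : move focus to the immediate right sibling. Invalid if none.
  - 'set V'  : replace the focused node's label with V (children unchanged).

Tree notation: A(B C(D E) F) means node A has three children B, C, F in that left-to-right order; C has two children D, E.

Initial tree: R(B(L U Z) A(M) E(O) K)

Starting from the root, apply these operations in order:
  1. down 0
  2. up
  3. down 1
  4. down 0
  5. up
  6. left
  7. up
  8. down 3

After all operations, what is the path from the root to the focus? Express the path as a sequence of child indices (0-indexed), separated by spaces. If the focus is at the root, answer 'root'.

Answer: 3

Derivation:
Step 1 (down 0): focus=B path=0 depth=1 children=['L', 'U', 'Z'] left=[] right=['A', 'E', 'K'] parent=R
Step 2 (up): focus=R path=root depth=0 children=['B', 'A', 'E', 'K'] (at root)
Step 3 (down 1): focus=A path=1 depth=1 children=['M'] left=['B'] right=['E', 'K'] parent=R
Step 4 (down 0): focus=M path=1/0 depth=2 children=[] left=[] right=[] parent=A
Step 5 (up): focus=A path=1 depth=1 children=['M'] left=['B'] right=['E', 'K'] parent=R
Step 6 (left): focus=B path=0 depth=1 children=['L', 'U', 'Z'] left=[] right=['A', 'E', 'K'] parent=R
Step 7 (up): focus=R path=root depth=0 children=['B', 'A', 'E', 'K'] (at root)
Step 8 (down 3): focus=K path=3 depth=1 children=[] left=['B', 'A', 'E'] right=[] parent=R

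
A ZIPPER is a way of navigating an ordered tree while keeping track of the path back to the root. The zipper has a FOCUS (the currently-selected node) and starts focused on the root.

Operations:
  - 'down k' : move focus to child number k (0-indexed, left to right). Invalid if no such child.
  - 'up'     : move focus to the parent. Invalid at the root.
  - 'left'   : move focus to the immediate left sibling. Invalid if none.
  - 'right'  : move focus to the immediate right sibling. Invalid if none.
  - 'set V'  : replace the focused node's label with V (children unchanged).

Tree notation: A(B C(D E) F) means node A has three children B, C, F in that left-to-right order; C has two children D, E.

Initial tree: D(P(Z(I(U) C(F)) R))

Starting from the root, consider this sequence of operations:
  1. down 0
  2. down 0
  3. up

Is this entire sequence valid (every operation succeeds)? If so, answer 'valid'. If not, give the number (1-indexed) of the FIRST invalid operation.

Answer: valid

Derivation:
Step 1 (down 0): focus=P path=0 depth=1 children=['Z', 'R'] left=[] right=[] parent=D
Step 2 (down 0): focus=Z path=0/0 depth=2 children=['I', 'C'] left=[] right=['R'] parent=P
Step 3 (up): focus=P path=0 depth=1 children=['Z', 'R'] left=[] right=[] parent=D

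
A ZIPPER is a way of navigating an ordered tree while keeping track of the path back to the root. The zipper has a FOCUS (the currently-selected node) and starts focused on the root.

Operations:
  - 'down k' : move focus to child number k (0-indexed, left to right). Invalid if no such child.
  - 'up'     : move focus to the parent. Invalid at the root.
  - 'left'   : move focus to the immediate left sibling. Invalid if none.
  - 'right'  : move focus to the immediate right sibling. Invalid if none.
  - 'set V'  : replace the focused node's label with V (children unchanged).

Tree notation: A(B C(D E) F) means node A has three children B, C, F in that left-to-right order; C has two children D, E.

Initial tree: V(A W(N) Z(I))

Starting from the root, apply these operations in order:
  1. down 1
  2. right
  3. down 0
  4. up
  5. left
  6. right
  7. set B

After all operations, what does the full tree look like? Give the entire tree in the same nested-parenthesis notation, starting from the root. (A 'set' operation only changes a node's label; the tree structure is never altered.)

Answer: V(A W(N) B(I))

Derivation:
Step 1 (down 1): focus=W path=1 depth=1 children=['N'] left=['A'] right=['Z'] parent=V
Step 2 (right): focus=Z path=2 depth=1 children=['I'] left=['A', 'W'] right=[] parent=V
Step 3 (down 0): focus=I path=2/0 depth=2 children=[] left=[] right=[] parent=Z
Step 4 (up): focus=Z path=2 depth=1 children=['I'] left=['A', 'W'] right=[] parent=V
Step 5 (left): focus=W path=1 depth=1 children=['N'] left=['A'] right=['Z'] parent=V
Step 6 (right): focus=Z path=2 depth=1 children=['I'] left=['A', 'W'] right=[] parent=V
Step 7 (set B): focus=B path=2 depth=1 children=['I'] left=['A', 'W'] right=[] parent=V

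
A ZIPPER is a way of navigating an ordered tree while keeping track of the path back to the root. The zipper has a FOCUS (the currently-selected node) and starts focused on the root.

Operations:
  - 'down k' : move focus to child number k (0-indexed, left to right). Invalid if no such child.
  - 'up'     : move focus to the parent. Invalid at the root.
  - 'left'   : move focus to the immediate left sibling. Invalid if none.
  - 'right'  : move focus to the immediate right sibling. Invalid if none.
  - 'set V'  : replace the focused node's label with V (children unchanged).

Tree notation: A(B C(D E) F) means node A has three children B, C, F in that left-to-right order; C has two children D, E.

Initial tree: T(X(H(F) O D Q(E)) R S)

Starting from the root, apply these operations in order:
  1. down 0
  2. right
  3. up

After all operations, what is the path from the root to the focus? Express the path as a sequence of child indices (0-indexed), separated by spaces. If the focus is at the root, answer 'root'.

Step 1 (down 0): focus=X path=0 depth=1 children=['H', 'O', 'D', 'Q'] left=[] right=['R', 'S'] parent=T
Step 2 (right): focus=R path=1 depth=1 children=[] left=['X'] right=['S'] parent=T
Step 3 (up): focus=T path=root depth=0 children=['X', 'R', 'S'] (at root)

Answer: root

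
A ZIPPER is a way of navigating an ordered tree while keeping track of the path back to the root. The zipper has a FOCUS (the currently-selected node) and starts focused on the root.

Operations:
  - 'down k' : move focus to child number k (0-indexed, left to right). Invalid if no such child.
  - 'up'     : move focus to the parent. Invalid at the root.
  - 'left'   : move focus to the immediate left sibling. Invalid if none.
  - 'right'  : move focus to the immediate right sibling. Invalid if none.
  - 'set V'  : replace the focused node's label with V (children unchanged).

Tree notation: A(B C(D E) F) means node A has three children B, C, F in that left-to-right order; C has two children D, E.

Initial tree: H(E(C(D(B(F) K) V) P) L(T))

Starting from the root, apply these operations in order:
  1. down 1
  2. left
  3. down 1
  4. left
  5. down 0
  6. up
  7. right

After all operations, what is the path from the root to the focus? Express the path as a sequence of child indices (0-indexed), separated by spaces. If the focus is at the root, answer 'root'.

Answer: 0 1

Derivation:
Step 1 (down 1): focus=L path=1 depth=1 children=['T'] left=['E'] right=[] parent=H
Step 2 (left): focus=E path=0 depth=1 children=['C', 'P'] left=[] right=['L'] parent=H
Step 3 (down 1): focus=P path=0/1 depth=2 children=[] left=['C'] right=[] parent=E
Step 4 (left): focus=C path=0/0 depth=2 children=['D', 'V'] left=[] right=['P'] parent=E
Step 5 (down 0): focus=D path=0/0/0 depth=3 children=['B', 'K'] left=[] right=['V'] parent=C
Step 6 (up): focus=C path=0/0 depth=2 children=['D', 'V'] left=[] right=['P'] parent=E
Step 7 (right): focus=P path=0/1 depth=2 children=[] left=['C'] right=[] parent=E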